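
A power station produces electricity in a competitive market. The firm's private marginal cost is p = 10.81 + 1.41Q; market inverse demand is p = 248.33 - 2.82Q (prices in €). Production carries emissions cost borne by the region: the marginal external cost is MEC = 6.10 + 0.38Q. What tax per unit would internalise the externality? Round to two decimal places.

tax = €25.18 per unit

Social marginal cost = private MC + MEC = 16.91 + 1.79Q.
Set SMC = demand: 16.91 + 1.79Q = 248.33 - 2.82Q → Q* = 50.1996.
The Pigouvian tax equals MEC at Q*: 6.10 + 0.38×50.1996 = 25.1758.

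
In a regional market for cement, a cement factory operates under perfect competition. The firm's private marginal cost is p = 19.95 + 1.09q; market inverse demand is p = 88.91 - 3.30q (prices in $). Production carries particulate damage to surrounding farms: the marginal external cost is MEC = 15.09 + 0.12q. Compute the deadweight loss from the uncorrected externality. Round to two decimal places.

DWL = $31.95

Market equilibrium (private): 19.95 + 1.09q = 88.91 - 3.30q → q_m = 15.7084.
Social marginal cost = private MC + MEC = 35.04 + 1.21q.
Set SMC = demand: 35.04 + 1.21q = 88.91 - 3.30q → q* = 11.9446.
Between q* and q_m the wedge SMC − demand runs linearly from 0 to MEC(q_m), so the loss is a triangle.
DWL = ½ × 3.7638 × 16.9750 = 31.9453.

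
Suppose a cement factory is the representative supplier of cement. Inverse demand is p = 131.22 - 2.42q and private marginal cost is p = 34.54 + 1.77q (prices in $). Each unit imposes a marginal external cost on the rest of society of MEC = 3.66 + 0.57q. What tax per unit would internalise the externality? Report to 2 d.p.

tax = $14.80 per unit

Social marginal cost = private MC + MEC = 38.20 + 2.34q.
Set SMC = demand: 38.20 + 2.34q = 131.22 - 2.42q → q* = 19.5420.
The Pigouvian tax equals MEC at q*: 3.66 + 0.57×19.5420 = 14.7989.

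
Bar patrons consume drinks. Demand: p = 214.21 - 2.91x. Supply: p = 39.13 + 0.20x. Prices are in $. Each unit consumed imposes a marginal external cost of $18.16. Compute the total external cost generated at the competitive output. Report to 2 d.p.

Market equilibrium (private): 39.13 + 0.20x = 214.21 - 2.91x → x_m = 56.2958.
Total external cost = MEC × x_m = 18.16 × 56.2958 = 1022.3317.

$1022.33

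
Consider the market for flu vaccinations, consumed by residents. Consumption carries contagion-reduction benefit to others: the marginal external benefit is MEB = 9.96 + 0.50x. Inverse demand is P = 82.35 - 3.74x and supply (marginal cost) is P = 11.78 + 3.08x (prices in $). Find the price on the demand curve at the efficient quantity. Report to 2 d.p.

P = $34.69

Social marginal benefit = demand + MEB = 92.31 - 3.24x.
Set SMB = MC: 92.31 - 3.24x = 11.78 + 3.08x → x* = 12.7421.
Consumer price on the demand curve at x*: 82.35 − 3.74×12.7421 = 34.6945.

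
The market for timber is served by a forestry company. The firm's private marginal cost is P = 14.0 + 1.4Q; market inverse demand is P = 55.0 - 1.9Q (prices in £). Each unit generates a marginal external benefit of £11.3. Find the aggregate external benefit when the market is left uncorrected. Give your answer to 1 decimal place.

£140.4

Market equilibrium (private): 14.0 + 1.4Q = 55.0 - 1.9Q → Q_m = 12.4242.
Total external benefit = MEB × Q_m = 11.3 × 12.4242 = 140.3935.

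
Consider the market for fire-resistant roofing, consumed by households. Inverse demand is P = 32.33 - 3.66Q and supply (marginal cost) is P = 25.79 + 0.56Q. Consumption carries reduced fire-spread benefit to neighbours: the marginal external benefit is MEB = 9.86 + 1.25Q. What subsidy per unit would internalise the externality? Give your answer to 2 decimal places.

Social marginal benefit = demand + MEB = 42.19 - 2.41Q.
Set SMB = MC: 42.19 - 2.41Q = 25.79 + 0.56Q → Q* = 5.5219.
The Pigouvian subsidy equals MEB at Q*: 9.86 + 1.25×5.5219 = 16.7624.

subsidy = 16.76 per unit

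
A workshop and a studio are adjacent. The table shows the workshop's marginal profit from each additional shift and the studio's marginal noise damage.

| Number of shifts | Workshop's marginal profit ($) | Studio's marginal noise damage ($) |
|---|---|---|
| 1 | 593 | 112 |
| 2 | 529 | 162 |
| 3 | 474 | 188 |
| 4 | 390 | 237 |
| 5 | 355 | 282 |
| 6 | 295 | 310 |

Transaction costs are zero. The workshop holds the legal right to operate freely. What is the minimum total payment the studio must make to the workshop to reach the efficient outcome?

Left alone the workshop would choose level 6 (marginal profit stays positive).
Efficient level: k* = 5 (marginal profit ≥ marginal noise damage through 5).
The studio must at least cover the workshop's forgone profit from cutting 6→5: 295 = 295.

$295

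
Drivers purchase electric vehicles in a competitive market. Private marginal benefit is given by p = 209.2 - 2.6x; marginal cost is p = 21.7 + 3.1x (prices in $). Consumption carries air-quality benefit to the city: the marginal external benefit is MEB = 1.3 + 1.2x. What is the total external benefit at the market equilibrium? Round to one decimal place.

$692.0

Market equilibrium (private): 21.7 + 3.1x = 209.2 - 2.6x → x_m = 32.8947.
Total external benefit = ∫₀^{x_m} (1.3 + 1.2x) dx = 1.3×32.8947 + ½×1.2×32.8947² = 691.9999.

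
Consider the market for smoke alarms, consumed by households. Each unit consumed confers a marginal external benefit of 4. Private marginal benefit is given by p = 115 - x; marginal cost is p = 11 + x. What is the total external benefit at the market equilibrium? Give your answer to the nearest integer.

208

Market equilibrium (private): 11 + x = 115 - x → x_m = 52.0000.
Total external benefit = MEB × x_m = 4 × 52.0000 = 208.0000.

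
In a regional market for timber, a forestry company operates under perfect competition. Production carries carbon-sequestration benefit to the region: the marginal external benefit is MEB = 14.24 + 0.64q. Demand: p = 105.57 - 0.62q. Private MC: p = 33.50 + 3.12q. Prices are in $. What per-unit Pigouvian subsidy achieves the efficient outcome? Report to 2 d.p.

subsidy = $32.06 per unit

Social marginal cost = private MC − MEB = 19.26 + 2.48q.
Set SMC = demand: 19.26 + 2.48q = 105.57 - 0.62q → q* = 27.8419.
The Pigouvian subsidy equals MEB at q*: 14.24 + 0.64×27.8419 = 32.0588.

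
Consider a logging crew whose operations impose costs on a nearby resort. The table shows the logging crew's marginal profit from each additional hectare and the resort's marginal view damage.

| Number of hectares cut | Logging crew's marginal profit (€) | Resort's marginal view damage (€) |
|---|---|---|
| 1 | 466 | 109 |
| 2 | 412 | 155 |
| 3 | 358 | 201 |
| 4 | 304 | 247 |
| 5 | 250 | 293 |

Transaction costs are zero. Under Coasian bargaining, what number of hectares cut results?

Bargaining reaches the level where marginal profit last exceeds marginal view damage.
That holds through level 4 (304 ≥ 247) but not at 5 (250 < 293).

4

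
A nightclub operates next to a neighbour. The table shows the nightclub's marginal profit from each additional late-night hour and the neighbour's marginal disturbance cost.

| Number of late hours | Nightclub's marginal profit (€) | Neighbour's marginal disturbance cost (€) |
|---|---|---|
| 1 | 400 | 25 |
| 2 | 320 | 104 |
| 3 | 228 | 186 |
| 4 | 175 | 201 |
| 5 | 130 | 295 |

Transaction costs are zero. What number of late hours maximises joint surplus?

Bargaining reaches the level where marginal profit last exceeds marginal disturbance cost.
That holds through level 3 (228 ≥ 186) but not at 4 (175 < 201).

3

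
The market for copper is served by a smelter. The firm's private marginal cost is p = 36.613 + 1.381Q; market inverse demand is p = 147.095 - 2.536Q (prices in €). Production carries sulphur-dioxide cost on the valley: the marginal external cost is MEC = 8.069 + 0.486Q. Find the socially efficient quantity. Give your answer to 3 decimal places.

Social marginal cost = private MC + MEC = 44.682 + 1.867Q.
Set SMC = demand: 44.682 + 1.867Q = 147.095 - 2.536Q → Q* = 23.2598.

Q* = 23.260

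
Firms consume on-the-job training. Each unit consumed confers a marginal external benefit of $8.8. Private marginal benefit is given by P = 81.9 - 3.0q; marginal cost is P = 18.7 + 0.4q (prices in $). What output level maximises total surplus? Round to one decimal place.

Social marginal benefit = demand + MEB = 90.7 - 3.0q.
Set SMB = MC: 90.7 - 3.0q = 18.7 + 0.4q → q* = 21.1765.

q* = 21.2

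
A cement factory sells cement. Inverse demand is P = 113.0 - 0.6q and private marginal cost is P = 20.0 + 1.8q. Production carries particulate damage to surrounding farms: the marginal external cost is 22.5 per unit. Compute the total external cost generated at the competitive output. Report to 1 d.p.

Market equilibrium (private): 20.0 + 1.8q = 113.0 - 0.6q → q_m = 38.7500.
Total external cost = MEC × q_m = 22.5 × 38.7500 = 871.8750.

871.9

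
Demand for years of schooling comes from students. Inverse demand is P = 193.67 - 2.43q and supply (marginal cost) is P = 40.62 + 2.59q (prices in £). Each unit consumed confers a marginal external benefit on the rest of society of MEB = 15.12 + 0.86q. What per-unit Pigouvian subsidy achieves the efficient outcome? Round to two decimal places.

Social marginal benefit = demand + MEB = 208.79 - 1.57q.
Set SMB = MC: 208.79 - 1.57q = 40.62 + 2.59q → q* = 40.4255.
The Pigouvian subsidy equals MEB at q*: 15.12 + 0.86×40.4255 = 49.8859.

subsidy = £49.89 per unit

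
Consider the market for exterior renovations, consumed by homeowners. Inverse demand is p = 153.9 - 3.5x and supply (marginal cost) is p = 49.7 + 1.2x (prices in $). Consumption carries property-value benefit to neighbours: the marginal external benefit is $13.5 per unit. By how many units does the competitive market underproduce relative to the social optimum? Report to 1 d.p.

Market equilibrium (private): 49.7 + 1.2x = 153.9 - 3.5x → x_m = 22.1702.
Social marginal benefit = demand + MEB = 167.4 - 3.5x.
Set SMB = MC: 167.4 - 3.5x = 49.7 + 1.2x → x* = 25.0426.
Gap = |22.1702 − 25.0426| = 2.8724.

2.9 units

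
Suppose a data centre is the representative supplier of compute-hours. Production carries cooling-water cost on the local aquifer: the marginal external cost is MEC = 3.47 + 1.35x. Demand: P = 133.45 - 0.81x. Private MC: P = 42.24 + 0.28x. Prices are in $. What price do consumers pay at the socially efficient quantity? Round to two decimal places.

P = $104.32

Social marginal cost = private MC + MEC = 45.71 + 1.63x.
Set SMC = demand: 45.71 + 1.63x = 133.45 - 0.81x → x* = 35.9590.
Consumer price on the demand curve at x*: 133.45 − 0.81×35.9590 = 104.3232.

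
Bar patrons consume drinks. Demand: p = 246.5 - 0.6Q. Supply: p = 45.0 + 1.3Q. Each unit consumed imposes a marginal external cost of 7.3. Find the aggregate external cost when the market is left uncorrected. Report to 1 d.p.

774.2

Market equilibrium (private): 45.0 + 1.3Q = 246.5 - 0.6Q → Q_m = 106.0526.
Total external cost = MEC × Q_m = 7.3 × 106.0526 = 774.1840.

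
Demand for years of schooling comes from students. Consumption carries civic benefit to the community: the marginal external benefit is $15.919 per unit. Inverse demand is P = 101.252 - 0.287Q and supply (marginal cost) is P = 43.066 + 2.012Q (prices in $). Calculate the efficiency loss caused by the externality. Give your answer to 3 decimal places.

Market equilibrium (private): 43.066 + 2.012Q = 101.252 - 0.287Q → Q_m = 25.3093.
Social marginal benefit = demand + MEB = 117.171 - 0.287Q.
Set SMB = MC: 117.171 - 0.287Q = 43.066 + 2.012Q → Q* = 32.2336.
Height of the DWL triangle at Q_m is SMB(Q_m) − MC(Q_m) = MEB(Q_m) = 15.9190.
DWL = ½ × 6.9243 × 15.9190 = 55.1140.

DWL = $55.114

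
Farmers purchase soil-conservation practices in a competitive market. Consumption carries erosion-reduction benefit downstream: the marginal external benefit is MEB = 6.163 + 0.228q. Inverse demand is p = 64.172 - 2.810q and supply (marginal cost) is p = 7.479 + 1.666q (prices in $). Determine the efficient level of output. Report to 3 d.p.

Social marginal benefit = demand + MEB = 70.335 - 2.582q.
Set SMB = MC: 70.335 - 2.582q = 7.479 + 1.666q → q* = 14.7966.

q* = 14.797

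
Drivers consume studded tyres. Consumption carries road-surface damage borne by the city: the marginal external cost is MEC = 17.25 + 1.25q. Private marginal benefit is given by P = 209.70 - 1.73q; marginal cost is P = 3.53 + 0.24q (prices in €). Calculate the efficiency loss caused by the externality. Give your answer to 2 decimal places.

DWL = €3404.39

Market equilibrium (private): 3.53 + 0.24q = 209.70 - 1.73q → q_m = 104.6548.
Social marginal benefit = demand − MEC = 192.45 - 2.98q.
Set SMB = MC: 192.45 - 2.98q = 3.53 + 0.24q → q* = 58.6708.
The welfare-loss triangle has base |q_m − q*| and height MEC(q_m) (the vertical gap between SMB and MC is zero at q* and MEC at q_m).
DWL = ½ × 45.9840 × 148.0685 = 3404.3910.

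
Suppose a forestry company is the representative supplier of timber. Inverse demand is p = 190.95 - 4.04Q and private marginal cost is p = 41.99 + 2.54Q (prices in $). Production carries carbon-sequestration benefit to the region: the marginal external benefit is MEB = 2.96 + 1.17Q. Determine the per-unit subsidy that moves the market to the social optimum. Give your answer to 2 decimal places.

Social marginal cost = private MC − MEB = 39.03 + 1.37Q.
Set SMC = demand: 39.03 + 1.37Q = 190.95 - 4.04Q → Q* = 28.0813.
The Pigouvian subsidy equals MEB at Q*: 2.96 + 1.17×28.0813 = 35.8151.

subsidy = $35.82 per unit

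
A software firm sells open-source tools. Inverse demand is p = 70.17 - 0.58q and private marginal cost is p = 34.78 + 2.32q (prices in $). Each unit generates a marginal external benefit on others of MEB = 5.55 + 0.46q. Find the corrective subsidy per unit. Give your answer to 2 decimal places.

Social marginal cost = private MC − MEB = 29.23 + 1.86q.
Set SMC = demand: 29.23 + 1.86q = 70.17 - 0.58q → q* = 16.7787.
The Pigouvian subsidy equals MEB at q*: 5.55 + 0.46×16.7787 = 13.2682.

subsidy = $13.27 per unit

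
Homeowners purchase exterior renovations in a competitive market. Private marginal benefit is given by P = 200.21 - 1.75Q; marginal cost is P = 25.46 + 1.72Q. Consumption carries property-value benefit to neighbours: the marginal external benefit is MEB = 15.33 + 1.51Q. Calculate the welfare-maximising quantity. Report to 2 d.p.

Social marginal benefit = demand + MEB = 215.54 - 0.24Q.
Set SMB = MC: 215.54 - 0.24Q = 25.46 + 1.72Q → Q* = 96.9796.

Q* = 96.98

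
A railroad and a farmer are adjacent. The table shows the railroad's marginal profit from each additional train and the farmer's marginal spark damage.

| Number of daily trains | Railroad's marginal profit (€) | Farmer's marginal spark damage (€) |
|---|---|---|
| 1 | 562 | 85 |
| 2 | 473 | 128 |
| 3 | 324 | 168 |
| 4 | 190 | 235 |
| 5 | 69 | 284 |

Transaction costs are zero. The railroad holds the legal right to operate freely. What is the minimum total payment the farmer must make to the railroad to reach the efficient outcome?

€259

Left alone the railroad would choose level 5 (marginal profit stays positive).
Efficient level: k* = 3 (marginal profit ≥ marginal spark damage through 3).
The farmer must at least cover the railroad's forgone profit from cutting 5→3: 190 + 69 = 259.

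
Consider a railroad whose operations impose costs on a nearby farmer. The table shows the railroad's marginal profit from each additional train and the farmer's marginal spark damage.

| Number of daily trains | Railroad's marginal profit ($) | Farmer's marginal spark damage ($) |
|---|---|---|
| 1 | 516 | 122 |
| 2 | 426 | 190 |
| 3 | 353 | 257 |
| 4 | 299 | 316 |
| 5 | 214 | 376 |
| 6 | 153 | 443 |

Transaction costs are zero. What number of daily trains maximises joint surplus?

3

Bargaining reaches the level where marginal profit last exceeds marginal spark damage.
That holds through level 3 (353 ≥ 257) but not at 4 (299 < 316).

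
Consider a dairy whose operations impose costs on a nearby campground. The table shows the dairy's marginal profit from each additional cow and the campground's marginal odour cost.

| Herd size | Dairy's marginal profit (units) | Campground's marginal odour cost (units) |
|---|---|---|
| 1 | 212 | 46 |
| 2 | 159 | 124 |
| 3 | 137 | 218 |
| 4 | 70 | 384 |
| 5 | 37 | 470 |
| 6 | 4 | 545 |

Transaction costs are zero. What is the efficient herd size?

2

Bargaining reaches the level where marginal profit last exceeds marginal odour cost.
That holds through level 2 (159 ≥ 124) but not at 3 (137 < 218).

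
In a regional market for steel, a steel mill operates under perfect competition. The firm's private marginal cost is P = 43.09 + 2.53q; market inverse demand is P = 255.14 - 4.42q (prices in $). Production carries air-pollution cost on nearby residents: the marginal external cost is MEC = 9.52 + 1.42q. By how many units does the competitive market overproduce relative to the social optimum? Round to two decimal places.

6.31 units

Market equilibrium (private): 43.09 + 2.53q = 255.14 - 4.42q → q_m = 30.5108.
Social marginal cost = private MC + MEC = 52.61 + 3.95q.
Set SMC = demand: 52.61 + 3.95q = 255.14 - 4.42q → q* = 24.1971.
Gap = |30.5108 − 24.1971| = 6.3137.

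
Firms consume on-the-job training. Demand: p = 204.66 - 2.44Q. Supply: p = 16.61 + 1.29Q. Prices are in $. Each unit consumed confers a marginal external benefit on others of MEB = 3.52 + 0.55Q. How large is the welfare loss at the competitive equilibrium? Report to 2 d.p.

Market equilibrium (private): 16.61 + 1.29Q = 204.66 - 2.44Q → Q_m = 50.4155.
Social marginal benefit = demand + MEB = 208.18 - 1.89Q.
Set SMB = MC: 208.18 - 1.89Q = 16.61 + 1.29Q → Q* = 60.2421.
Height of the DWL triangle at Q_m is SMB(Q_m) − MC(Q_m) = MEB(Q_m) = 31.2486.
DWL = ½ × 9.8266 × 31.2486 = 153.5337.

DWL = $153.53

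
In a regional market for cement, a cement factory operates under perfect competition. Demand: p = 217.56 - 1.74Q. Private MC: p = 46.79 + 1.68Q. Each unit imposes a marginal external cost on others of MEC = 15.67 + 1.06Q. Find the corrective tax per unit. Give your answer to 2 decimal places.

tax = 52.37 per unit

Social marginal cost = private MC + MEC = 62.46 + 2.74Q.
Set SMC = demand: 62.46 + 2.74Q = 217.56 - 1.74Q → Q* = 34.6205.
The Pigouvian tax equals MEC at Q*: 15.67 + 1.06×34.6205 = 52.3677.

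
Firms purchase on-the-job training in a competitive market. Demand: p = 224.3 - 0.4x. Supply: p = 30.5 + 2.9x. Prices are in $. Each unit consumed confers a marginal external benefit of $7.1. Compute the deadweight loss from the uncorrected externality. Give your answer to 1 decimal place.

DWL = $7.6

Market equilibrium (private): 30.5 + 2.9x = 224.3 - 0.4x → x_m = 58.7273.
Social marginal benefit = demand + MEB = 231.4 - 0.4x.
Set SMB = MC: 231.4 - 0.4x = 30.5 + 2.9x → x* = 60.8788.
Height of the DWL triangle at x_m is SMB(x_m) − MC(x_m) = MEB(x_m) = 7.1000.
DWL = ½ × 2.1515 × 7.1000 = 7.6378.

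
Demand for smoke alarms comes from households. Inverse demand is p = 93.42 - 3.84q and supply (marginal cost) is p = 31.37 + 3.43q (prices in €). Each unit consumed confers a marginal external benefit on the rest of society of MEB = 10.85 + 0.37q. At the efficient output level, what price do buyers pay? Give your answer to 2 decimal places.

Social marginal benefit = demand + MEB = 104.27 - 3.47q.
Set SMB = MC: 104.27 - 3.47q = 31.37 + 3.43q → q* = 10.5652.
Consumer price on the demand curve at q*: 93.42 − 3.84×10.5652 = 52.8496.

P = €52.85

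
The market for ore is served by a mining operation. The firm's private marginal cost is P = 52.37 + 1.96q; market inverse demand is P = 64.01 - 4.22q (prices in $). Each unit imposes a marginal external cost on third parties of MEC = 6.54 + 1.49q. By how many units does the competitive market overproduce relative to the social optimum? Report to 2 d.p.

Market equilibrium (private): 52.37 + 1.96q = 64.01 - 4.22q → q_m = 1.8835.
Social marginal cost = private MC + MEC = 58.91 + 3.45q.
Set SMC = demand: 58.91 + 3.45q = 64.01 - 4.22q → q* = 0.6649.
Gap = |1.8835 − 0.6649| = 1.2186.

1.22 units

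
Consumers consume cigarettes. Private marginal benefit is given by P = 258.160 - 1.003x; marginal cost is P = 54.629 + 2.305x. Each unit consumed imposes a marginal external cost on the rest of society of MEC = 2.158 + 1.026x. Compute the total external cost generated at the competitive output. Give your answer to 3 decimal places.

Market equilibrium (private): 54.629 + 2.305x = 258.160 - 1.003x → x_m = 61.5269.
Total external cost = ∫₀^{x_m} (2.158 + 1.026x) dx = 2.158×61.5269 + ½×1.026×61.5269² = 2074.7670.

2074.767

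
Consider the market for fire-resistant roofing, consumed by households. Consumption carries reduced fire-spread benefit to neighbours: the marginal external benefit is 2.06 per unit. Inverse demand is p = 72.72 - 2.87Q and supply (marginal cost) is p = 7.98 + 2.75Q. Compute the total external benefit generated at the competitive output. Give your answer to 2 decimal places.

Market equilibrium (private): 7.98 + 2.75Q = 72.72 - 2.87Q → Q_m = 11.5196.
Total external benefit = MEB × Q_m = 2.06 × 11.5196 = 23.7304.

23.73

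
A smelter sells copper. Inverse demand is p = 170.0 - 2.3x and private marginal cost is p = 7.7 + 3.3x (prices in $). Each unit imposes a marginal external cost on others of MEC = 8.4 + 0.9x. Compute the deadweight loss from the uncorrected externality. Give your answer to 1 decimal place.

Market equilibrium (private): 7.7 + 3.3x = 170.0 - 2.3x → x_m = 28.9821.
Social marginal cost = private MC + MEC = 16.1 + 4.2x.
Set SMC = demand: 16.1 + 4.2x = 170.0 - 2.3x → x* = 23.6769.
Height of the DWL triangle at x_m is SMC(x_m) − demand(x_m) = MEC(x_m) = 34.4839.
DWL = ½ × 5.3052 × 34.4839 = 91.4720.

DWL = $91.5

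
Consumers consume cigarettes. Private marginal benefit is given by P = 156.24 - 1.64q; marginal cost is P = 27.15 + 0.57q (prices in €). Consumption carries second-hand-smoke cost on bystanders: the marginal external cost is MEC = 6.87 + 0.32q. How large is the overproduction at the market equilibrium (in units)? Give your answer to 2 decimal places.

10.10 units

Market equilibrium (private): 27.15 + 0.57q = 156.24 - 1.64q → q_m = 58.4118.
Social marginal benefit = demand − MEC = 149.37 - 1.96q.
Set SMB = MC: 149.37 - 1.96q = 27.15 + 0.57q → q* = 48.3083.
Gap = |58.4118 − 48.3083| = 10.1035.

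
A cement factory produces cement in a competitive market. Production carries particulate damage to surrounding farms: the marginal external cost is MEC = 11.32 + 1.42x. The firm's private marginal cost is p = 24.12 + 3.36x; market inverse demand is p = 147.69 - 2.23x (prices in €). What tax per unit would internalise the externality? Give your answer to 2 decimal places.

Social marginal cost = private MC + MEC = 35.44 + 4.78x.
Set SMC = demand: 35.44 + 4.78x = 147.69 - 2.23x → x* = 16.0128.
The Pigouvian tax equals MEC at x*: 11.32 + 1.42×16.0128 = 34.0582.

tax = €34.06 per unit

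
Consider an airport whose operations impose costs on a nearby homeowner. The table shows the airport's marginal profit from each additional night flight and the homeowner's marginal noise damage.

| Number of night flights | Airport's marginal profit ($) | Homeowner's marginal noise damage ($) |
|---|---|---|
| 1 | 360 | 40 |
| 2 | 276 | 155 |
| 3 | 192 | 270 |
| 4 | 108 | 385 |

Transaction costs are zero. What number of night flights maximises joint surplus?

2

Bargaining reaches the level where marginal profit last exceeds marginal noise damage.
That holds through level 2 (276 ≥ 155) but not at 3 (192 < 270).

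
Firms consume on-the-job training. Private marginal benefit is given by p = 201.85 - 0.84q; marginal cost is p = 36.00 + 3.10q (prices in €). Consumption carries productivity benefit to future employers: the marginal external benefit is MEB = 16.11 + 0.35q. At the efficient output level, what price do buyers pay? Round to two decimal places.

P = €159.27

Social marginal benefit = demand + MEB = 217.96 - 0.49q.
Set SMB = MC: 217.96 - 0.49q = 36.00 + 3.10q → q* = 50.6852.
Consumer price on the demand curve at q*: 201.85 − 0.84×50.6852 = 159.2744.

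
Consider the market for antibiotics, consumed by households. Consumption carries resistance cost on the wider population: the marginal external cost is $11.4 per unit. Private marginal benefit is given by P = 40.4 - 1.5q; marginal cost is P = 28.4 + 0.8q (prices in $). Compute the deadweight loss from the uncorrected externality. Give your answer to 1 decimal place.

DWL = $28.3

Market equilibrium (private): 28.4 + 0.8q = 40.4 - 1.5q → q_m = 5.2174.
Social marginal benefit = demand − MEC = 29.0 - 1.5q.
Set SMB = MC: 29.0 - 1.5q = 28.4 + 0.8q → q* = 0.2609.
The loss is the area between SMB and MC from q* to q_m; with linear curves that's a triangle of height MEC(q_m).
DWL = ½ × 4.9565 × 11.4000 = 28.2521.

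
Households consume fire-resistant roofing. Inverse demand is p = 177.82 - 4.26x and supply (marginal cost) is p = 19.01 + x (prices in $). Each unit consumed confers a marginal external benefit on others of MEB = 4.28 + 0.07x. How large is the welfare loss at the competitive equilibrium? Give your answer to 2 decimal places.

Market equilibrium (private): 19.01 + x = 177.82 - 4.26x → x_m = 30.1920.
Social marginal benefit = demand + MEB = 182.10 - 4.19x.
Set SMB = MC: 182.10 - 4.19x = 19.01 + x → x* = 31.4239.
Height of the DWL triangle at x_m is SMB(x_m) − MC(x_m) = MEB(x_m) = 6.3934.
DWL = ½ × 1.2319 × 6.3934 = 3.9380.

DWL = $3.94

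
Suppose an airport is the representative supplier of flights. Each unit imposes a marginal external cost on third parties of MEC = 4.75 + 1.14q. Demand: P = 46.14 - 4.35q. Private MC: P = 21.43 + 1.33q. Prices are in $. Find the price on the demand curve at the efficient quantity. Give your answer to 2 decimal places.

Social marginal cost = private MC + MEC = 26.18 + 2.47q.
Set SMC = demand: 26.18 + 2.47q = 46.14 - 4.35q → q* = 2.9267.
Consumer price on the demand curve at q*: 46.14 − 4.35×2.9267 = 33.4089.

P = $33.41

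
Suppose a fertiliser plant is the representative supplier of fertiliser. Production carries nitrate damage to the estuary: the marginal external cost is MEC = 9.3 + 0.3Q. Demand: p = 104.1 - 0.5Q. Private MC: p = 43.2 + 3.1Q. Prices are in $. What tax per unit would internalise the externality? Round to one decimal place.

Social marginal cost = private MC + MEC = 52.5 + 3.4Q.
Set SMC = demand: 52.5 + 3.4Q = 104.1 - 0.5Q → Q* = 13.2308.
The Pigouvian tax equals MEC at Q*: 9.3 + 0.3×13.2308 = 13.2692.

tax = $13.3 per unit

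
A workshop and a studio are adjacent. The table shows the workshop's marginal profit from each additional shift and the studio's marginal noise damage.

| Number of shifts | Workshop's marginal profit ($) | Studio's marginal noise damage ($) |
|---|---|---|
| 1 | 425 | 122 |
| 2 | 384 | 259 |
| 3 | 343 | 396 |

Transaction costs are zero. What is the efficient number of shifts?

2

Bargaining reaches the level where marginal profit last exceeds marginal noise damage.
That holds through level 2 (384 ≥ 259) but not at 3 (343 < 396).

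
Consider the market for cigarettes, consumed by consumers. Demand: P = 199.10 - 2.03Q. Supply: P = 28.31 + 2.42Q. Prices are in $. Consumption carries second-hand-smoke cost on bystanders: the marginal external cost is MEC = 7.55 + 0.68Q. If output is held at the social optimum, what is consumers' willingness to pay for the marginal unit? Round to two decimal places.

Social marginal benefit = demand − MEC = 191.55 - 2.71Q.
Set SMB = MC: 191.55 - 2.71Q = 28.31 + 2.42Q → Q* = 31.8207.
Consumer price on the demand curve at Q*: 199.10 − 2.03×31.8207 = 134.5040.

P = $134.50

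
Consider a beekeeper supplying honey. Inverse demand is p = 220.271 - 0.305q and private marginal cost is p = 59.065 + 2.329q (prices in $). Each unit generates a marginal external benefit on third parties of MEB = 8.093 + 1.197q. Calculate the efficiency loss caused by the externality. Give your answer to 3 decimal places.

DWL = $2302.752

Market equilibrium (private): 59.065 + 2.329q = 220.271 - 0.305q → q_m = 61.2020.
Social marginal cost = private MC − MEB = 50.972 + 1.132q.
Set SMC = demand: 50.972 + 1.132q = 220.271 - 0.305q → q* = 117.8142.
Height of the DWL triangle at q_m is demand(q_m) − SMC(q_m) = MEB(q_m) = 81.3518.
DWL = ½ × 56.6122 × 81.3518 = 2302.7522.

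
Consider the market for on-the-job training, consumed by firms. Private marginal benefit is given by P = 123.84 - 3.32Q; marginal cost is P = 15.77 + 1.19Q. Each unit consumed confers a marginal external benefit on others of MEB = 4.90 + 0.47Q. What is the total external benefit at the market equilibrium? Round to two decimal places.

Market equilibrium (private): 15.77 + 1.19Q = 123.84 - 3.32Q → Q_m = 23.9623.
Total external benefit = ∫₀^{Q_m} (4.90 + 0.47Q) dQ = 4.90×23.9623 + ½×0.47×23.9623² = 252.3503.

252.35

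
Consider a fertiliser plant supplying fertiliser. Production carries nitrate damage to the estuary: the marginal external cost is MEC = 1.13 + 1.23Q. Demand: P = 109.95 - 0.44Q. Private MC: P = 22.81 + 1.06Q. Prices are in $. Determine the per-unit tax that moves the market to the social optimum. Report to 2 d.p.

tax = $39.88 per unit

Social marginal cost = private MC + MEC = 23.94 + 2.29Q.
Set SMC = demand: 23.94 + 2.29Q = 109.95 - 0.44Q → Q* = 31.5055.
The Pigouvian tax equals MEC at Q*: 1.13 + 1.23×31.5055 = 39.8818.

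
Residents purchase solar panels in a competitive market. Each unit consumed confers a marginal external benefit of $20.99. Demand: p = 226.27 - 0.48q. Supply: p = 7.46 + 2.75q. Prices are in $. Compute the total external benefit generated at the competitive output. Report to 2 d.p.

Market equilibrium (private): 7.46 + 2.75q = 226.27 - 0.48q → q_m = 67.7430.
Total external benefit = MEB × q_m = 20.99 × 67.7430 = 1421.9256.

$1421.93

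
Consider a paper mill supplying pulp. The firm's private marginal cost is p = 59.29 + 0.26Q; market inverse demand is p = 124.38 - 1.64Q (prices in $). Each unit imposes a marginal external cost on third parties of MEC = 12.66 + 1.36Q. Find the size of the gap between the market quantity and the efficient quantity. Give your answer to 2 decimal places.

Market equilibrium (private): 59.29 + 0.26Q = 124.38 - 1.64Q → Q_m = 34.2579.
Social marginal cost = private MC + MEC = 71.95 + 1.62Q.
Set SMC = demand: 71.95 + 1.62Q = 124.38 - 1.64Q → Q* = 16.0828.
Gap = |34.2579 − 16.0828| = 18.1751.

18.18 units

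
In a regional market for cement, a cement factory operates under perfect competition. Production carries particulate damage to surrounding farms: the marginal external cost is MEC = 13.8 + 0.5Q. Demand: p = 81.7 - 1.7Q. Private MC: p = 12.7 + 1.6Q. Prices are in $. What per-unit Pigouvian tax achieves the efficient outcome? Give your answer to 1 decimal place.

Social marginal cost = private MC + MEC = 26.5 + 2.1Q.
Set SMC = demand: 26.5 + 2.1Q = 81.7 - 1.7Q → Q* = 14.5263.
The Pigouvian tax equals MEC at Q*: 13.8 + 0.5×14.5263 = 21.0632.

tax = $21.1 per unit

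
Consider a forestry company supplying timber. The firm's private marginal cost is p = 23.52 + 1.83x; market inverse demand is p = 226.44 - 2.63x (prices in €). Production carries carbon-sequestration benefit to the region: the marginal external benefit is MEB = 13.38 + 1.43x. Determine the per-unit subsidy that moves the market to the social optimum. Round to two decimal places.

Social marginal cost = private MC − MEB = 10.14 + 0.40x.
Set SMC = demand: 10.14 + 0.40x = 226.44 - 2.63x → x* = 71.3861.
The Pigouvian subsidy equals MEB at x*: 13.38 + 1.43×71.3861 = 115.4621.

subsidy = €115.46 per unit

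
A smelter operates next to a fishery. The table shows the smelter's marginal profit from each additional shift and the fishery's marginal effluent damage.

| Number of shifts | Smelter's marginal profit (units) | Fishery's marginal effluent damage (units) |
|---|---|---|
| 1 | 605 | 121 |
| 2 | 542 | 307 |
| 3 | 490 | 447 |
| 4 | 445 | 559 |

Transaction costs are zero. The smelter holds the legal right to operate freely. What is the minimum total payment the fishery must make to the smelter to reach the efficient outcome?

445

Left alone the smelter would choose level 4 (marginal profit stays positive).
Efficient level: k* = 3 (marginal profit ≥ marginal effluent damage through 3).
The fishery must at least cover the smelter's forgone profit from cutting 4→3: 445 = 445.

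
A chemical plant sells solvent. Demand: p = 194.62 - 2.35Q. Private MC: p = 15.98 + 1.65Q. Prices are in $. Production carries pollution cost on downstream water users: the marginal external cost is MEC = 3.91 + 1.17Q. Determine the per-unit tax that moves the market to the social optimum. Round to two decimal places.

Social marginal cost = private MC + MEC = 19.89 + 2.82Q.
Set SMC = demand: 19.89 + 2.82Q = 194.62 - 2.35Q → Q* = 33.7969.
The Pigouvian tax equals MEC at Q*: 3.91 + 1.17×33.7969 = 43.4524.

tax = $43.45 per unit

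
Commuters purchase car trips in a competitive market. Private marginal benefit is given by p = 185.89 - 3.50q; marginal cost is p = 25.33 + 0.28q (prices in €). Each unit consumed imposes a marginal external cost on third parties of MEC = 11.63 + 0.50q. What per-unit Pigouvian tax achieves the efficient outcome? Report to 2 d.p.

tax = €29.03 per unit

Social marginal benefit = demand − MEC = 174.26 - 4.00q.
Set SMB = MC: 174.26 - 4.00q = 25.33 + 0.28q → q* = 34.7967.
The Pigouvian tax equals MEC at q*: 11.63 + 0.50×34.7967 = 29.0284.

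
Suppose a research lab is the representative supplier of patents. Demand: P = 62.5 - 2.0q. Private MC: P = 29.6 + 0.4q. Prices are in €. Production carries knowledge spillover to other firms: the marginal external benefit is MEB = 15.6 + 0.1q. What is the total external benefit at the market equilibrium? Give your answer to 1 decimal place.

Market equilibrium (private): 29.6 + 0.4q = 62.5 - 2.0q → q_m = 13.7083.
Total external benefit = ∫₀^{q_m} (15.6 + 0.1q) dq = 15.6×13.7083 + ½×0.1×13.7083² = 223.2454.

€223.2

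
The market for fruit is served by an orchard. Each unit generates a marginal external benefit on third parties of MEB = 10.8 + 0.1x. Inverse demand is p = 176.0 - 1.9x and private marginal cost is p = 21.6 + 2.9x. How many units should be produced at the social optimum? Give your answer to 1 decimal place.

Social marginal cost = private MC − MEB = 10.8 + 2.8x.
Set SMC = demand: 10.8 + 2.8x = 176.0 - 1.9x → x* = 35.1489.

x* = 35.1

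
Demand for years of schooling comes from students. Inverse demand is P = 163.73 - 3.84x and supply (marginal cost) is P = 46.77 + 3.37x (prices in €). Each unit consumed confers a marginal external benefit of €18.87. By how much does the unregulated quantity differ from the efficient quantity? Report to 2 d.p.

Market equilibrium (private): 46.77 + 3.37x = 163.73 - 3.84x → x_m = 16.2219.
Social marginal benefit = demand + MEB = 182.60 - 3.84x.
Set SMB = MC: 182.60 - 3.84x = 46.77 + 3.37x → x* = 18.8391.
Gap = |16.2219 − 18.8391| = 2.6172.

2.62 units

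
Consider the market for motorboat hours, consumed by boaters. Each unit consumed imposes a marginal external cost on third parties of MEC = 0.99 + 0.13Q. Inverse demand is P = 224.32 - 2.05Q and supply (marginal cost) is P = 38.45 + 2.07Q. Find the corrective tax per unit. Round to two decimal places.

tax = 6.65 per unit

Social marginal benefit = demand − MEC = 223.33 - 2.18Q.
Set SMB = MC: 223.33 - 2.18Q = 38.45 + 2.07Q → Q* = 43.5012.
The Pigouvian tax equals MEC at Q*: 0.99 + 0.13×43.5012 = 6.6452.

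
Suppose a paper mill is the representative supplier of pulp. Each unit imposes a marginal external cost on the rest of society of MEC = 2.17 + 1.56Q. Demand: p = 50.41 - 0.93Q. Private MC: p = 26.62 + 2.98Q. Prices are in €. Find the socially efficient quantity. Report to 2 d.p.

Q* = 3.95

Social marginal cost = private MC + MEC = 28.79 + 4.54Q.
Set SMC = demand: 28.79 + 4.54Q = 50.41 - 0.93Q → Q* = 3.9525.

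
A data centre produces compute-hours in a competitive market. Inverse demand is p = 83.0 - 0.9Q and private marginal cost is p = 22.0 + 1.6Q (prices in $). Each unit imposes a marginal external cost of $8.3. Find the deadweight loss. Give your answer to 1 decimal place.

DWL = $13.8

Market equilibrium (private): 22.0 + 1.6Q = 83.0 - 0.9Q → Q_m = 24.4000.
Social marginal cost = private MC + MEC = 30.3 + 1.6Q.
Set SMC = demand: 30.3 + 1.6Q = 83.0 - 0.9Q → Q* = 21.0800.
The welfare-loss triangle has base |Q_m − Q*| and height MEC(Q_m) (the vertical gap between SMC and demand is zero at Q* and MEC at Q_m).
DWL = ½ × 3.3200 × 8.3000 = 13.7780.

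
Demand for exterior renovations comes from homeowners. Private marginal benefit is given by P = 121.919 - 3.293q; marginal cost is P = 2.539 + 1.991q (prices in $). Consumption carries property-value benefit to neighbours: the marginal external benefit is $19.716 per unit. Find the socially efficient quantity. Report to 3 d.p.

q* = 26.324

Social marginal benefit = demand + MEB = 141.635 - 3.293q.
Set SMB = MC: 141.635 - 3.293q = 2.539 + 1.991q → q* = 26.3240.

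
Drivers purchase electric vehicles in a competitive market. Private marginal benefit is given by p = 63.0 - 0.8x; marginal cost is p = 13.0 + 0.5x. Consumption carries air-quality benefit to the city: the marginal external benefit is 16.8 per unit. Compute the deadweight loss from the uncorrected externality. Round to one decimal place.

DWL = 108.6

Market equilibrium (private): 13.0 + 0.5x = 63.0 - 0.8x → x_m = 38.4615.
Social marginal benefit = demand + MEB = 79.8 - 0.8x.
Set SMB = MC: 79.8 - 0.8x = 13.0 + 0.5x → x* = 51.3846.
Between x* and x_m the wedge SMB − MC runs linearly from 0 to MEB(x_m), so the loss is a triangle.
DWL = ½ × 12.9231 × 16.8000 = 108.5540.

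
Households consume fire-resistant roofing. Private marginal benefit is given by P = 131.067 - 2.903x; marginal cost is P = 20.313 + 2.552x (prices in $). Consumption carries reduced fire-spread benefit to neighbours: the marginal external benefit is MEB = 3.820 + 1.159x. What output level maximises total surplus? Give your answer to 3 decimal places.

x* = 26.670

Social marginal benefit = demand + MEB = 134.887 - 1.744x.
Set SMB = MC: 134.887 - 1.744x = 20.313 + 2.552x → x* = 26.6699.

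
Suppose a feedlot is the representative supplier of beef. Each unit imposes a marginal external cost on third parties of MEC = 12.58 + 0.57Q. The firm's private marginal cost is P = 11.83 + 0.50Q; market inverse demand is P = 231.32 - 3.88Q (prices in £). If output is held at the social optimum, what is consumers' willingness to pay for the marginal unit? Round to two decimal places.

P = £69.14

Social marginal cost = private MC + MEC = 24.41 + 1.07Q.
Set SMC = demand: 24.41 + 1.07Q = 231.32 - 3.88Q → Q* = 41.8000.
Consumer price on the demand curve at Q*: 231.32 − 3.88×41.8000 = 69.1360.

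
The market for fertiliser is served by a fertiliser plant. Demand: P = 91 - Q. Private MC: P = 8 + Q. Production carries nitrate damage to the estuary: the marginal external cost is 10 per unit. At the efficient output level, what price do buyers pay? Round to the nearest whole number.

Social marginal cost = private MC + MEC = 18 + Q.
Set SMC = demand: 18 + Q = 91 - Q → Q* = 36.5000.
Consumer price on the demand curve at Q*: 91 − 1×36.5000 = 54.5000.

P = 55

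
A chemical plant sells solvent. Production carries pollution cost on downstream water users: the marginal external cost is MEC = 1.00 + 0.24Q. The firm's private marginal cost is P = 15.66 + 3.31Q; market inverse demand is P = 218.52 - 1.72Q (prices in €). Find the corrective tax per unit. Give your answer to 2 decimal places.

Social marginal cost = private MC + MEC = 16.66 + 3.55Q.
Set SMC = demand: 16.66 + 3.55Q = 218.52 - 1.72Q → Q* = 38.3036.
The Pigouvian tax equals MEC at Q*: 1.00 + 0.24×38.3036 = 10.1929.

tax = €10.19 per unit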